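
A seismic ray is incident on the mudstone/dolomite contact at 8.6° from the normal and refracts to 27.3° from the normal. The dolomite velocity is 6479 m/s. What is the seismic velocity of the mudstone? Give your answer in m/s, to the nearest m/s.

2112 m/s

sin 8.6° = 0.1495; sin 27.3° = 0.4586.
V₁ = V₂·(sin θ₁/sin θ₂) = 6479·(0.1495/0.4586) = 2112.37 m/s.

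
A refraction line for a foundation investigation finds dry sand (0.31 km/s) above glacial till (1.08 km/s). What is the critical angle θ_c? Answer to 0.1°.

16.7°

At critical incidence the refracted ray runs along the interface (θ₂ = 90°), so sin θ_c = V₁/V₂.
θ_c = arcsin(0.31/1.08) = arcsin 0.2870 = 16.68°.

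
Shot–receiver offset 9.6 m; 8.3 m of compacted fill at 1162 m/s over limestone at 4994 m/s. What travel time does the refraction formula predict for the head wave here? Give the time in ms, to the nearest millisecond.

θ_c = arcsin(V₁/V₂) = arcsin(1162/4994) = 13.45°, cos θ_c = 0.9726.
Intercept time tᵢ = 2h cos θ_c / V₁ = 2·8.3·0.9726/1162 = 0.01389 s.
t = x/V₂ + tᵢ = 9.6/4994 + 0.01389 = 0.01582 s.

16 ms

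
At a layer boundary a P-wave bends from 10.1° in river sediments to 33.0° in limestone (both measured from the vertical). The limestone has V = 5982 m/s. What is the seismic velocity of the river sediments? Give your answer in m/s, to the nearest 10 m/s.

1930 m/s

sin 10.1° = 0.1754; sin 33.0° = 0.5446.
V₁ = V₂·(sin θ₁/sin θ₂) = 5982·(0.1754/0.5446) = 1926.13 m/s.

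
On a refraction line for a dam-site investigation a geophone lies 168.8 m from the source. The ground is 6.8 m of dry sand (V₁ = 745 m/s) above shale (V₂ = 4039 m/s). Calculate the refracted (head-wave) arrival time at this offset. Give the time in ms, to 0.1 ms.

59.7 ms

t = x/V₂ + 2h·√(V₂²−V₁²)/(V₁V₂).
√(V₂²−V₁²) = √(4039²−745²) = 3969.7 m/s; delay term = 2·6.8·3969.7/(745·4039) = 0.01794 s.
t = 168.8/4039 + 0.01794 = 0.05973 s.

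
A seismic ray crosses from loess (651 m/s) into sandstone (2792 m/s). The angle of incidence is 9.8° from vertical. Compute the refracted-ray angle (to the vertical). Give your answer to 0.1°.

sin θ₁/V₁ = sin θ₂/V₂ ⇒ sin θ₂ = 2792·sin 9.8°/651 = 2792·0.1702/651 = 0.7300.
θ₂ = arcsin 0.7300 = 46.89° from the normal.

46.9°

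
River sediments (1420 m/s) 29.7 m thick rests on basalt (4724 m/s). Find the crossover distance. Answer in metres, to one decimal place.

θ_c = arcsin(1420/4724) = 17.49°, so cos θ_c = 0.9538 and tᵢ = 2h cos θ_c/V₁ = 0.0399 s.
At crossover x/V₁ = x/V₂ + tᵢ ⇒ x = tᵢ/(1/V₁ − 1/V₂) = 0.03990/(7.0423e-04 − 2.1169e-04) = 81.00 m.

81.0 m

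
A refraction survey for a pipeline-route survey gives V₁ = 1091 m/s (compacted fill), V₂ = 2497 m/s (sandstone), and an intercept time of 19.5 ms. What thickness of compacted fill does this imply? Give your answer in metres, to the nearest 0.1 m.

θ_c = arcsin(1091/2497) = 25.91°; cos θ_c = 0.8995.
tᵢ = 2h cos θ_c/V₁ ⇒ h = tᵢ·V₁/(2 cos θ_c) = 0.0195·1091/(2·0.8995) = 11.83 m.

11.8 m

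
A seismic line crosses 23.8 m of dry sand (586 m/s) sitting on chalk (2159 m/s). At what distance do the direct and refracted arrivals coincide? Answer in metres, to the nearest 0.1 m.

θ_c = arcsin(586/2159) = 15.75°, so cos θ_c = 0.9625 and tᵢ = 2h cos θ_c/V₁ = 0.0782 s.
At crossover x/V₁ = x/V₂ + tᵢ ⇒ x = tᵢ/(1/V₁ − 1/V₂) = 0.07818/(1.7065e-03 − 4.6318e-04) = 62.88 m.

62.9 m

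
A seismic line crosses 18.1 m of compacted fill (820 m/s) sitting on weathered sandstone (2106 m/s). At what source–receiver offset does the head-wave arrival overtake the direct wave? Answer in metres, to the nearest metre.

x_cross = 2h·√((V₂+V₁)/(V₂−V₁)).
(V₂+V₁)/(V₂−V₁) = (2106+820)/(2106−820) = 2.2753; √ = 1.5084.
x_cross = 2·18.1·1.5084 = 54.60 m.

55 m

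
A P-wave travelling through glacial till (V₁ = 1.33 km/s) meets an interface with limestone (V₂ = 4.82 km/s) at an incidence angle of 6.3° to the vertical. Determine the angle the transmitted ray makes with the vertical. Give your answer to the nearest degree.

23°

Snell's law: sin θ₂ = (V₂/V₁)·sin θ₁ = (4.82/1.33)·sin 6.3° = 0.3977.
θ₂ = arcsin 0.3977 = 23.43° from the normal.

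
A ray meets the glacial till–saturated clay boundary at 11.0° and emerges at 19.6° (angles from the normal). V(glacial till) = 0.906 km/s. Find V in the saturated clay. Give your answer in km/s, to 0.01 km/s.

Snell's law: sin 11.0°/V₁ = sin 19.6°/V₂.
V₂ = V₁·sin 19.6°/sin 11.0° = 0.906 × 1.7580 = 1.59 km/s.

1.59 km/s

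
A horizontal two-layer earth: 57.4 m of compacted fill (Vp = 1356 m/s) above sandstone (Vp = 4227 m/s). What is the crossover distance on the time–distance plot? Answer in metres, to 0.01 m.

θ_c = arcsin(1356/4227) = 18.71°, so cos θ_c = 0.9471 and tᵢ = 2h cos θ_c/V₁ = 0.0802 s.
At crossover x/V₁ = x/V₂ + tᵢ ⇒ x = tᵢ/(1/V₁ − 1/V₂) = 0.08019/(7.3746e-04 − 2.3657e-04) = 160.09 m.

160.09 m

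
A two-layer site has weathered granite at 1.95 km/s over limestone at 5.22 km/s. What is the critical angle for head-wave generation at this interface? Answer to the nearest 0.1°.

21.9°

At critical incidence the refracted ray runs along the interface (θ₂ = 90°), so sin θ_c = V₁/V₂.
θ_c = arcsin(1.95/5.22) = arcsin 0.3736 = 21.94°.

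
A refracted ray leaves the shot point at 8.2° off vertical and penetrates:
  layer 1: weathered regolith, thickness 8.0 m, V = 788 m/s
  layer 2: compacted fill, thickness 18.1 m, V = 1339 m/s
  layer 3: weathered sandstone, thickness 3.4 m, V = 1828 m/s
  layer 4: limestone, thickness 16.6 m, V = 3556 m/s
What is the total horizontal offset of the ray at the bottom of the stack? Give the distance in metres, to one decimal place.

p = sin θ₁/V₁ = sin 8.2°/788 = 1.8100e-04 s/m is conserved through the stack.
Layer 1: θ = 8.20°; offset = 8.0·tan 8.20° = 1.153 m.
Layer 2: sin θ = p·1339 = 0.2424 → θ = 14.03°; offset = 18.1·tan 14.03° = 4.522 m.
Layer 3: sin θ = p·1828 = 0.3309 → θ = 19.32°; offset = 3.4·tan 19.32° = 1.192 m.
Layer 4: sin θ = p·3556 = 0.6436 → θ = 40.06°; offset = 16.6·tan 40.06° = 13.961 m.
Summing the layer offsets gives 20.827 m.

20.8 m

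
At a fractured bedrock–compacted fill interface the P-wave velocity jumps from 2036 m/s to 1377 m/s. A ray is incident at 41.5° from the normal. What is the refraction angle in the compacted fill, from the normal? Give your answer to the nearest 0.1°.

sin θ₁/V₁ = sin θ₂/V₂ ⇒ sin θ₂ = 1377·sin 41.5°/2036 = 1377·0.6626/2036 = 0.4481.
θ₂ = arcsin 0.4481 = 26.62° from the normal.

26.6°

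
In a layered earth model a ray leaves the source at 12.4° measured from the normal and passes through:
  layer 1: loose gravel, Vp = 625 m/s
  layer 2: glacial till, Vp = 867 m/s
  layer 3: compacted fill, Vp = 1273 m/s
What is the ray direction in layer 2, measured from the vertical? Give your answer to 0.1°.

17.3°

Snell's law across each interface conserves sin θ / V, so sin θ_2 = V_2·sin θ₁/V₁.
sin θ_2 = 867 × sin 12.4° / 625 = 0.2979.
θ_2 = 17.33° from the vertical.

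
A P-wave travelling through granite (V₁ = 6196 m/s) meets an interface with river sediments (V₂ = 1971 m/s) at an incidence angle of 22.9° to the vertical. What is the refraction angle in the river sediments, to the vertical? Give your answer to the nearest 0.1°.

7.1°

Snell's law: sin θ₂ = (V₂/V₁)·sin θ₁ = (1971/6196)·sin 22.9° = 0.1238.
θ₂ = arcsin 0.1238 = 7.11° from the normal.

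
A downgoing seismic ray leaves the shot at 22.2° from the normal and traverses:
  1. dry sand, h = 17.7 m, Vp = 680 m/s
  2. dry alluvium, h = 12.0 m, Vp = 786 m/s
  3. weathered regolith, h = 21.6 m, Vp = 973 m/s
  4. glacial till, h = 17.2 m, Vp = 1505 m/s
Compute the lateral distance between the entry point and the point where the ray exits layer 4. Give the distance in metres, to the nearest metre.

Apply Snell's law at each interface; in layer i the horizontal offset is hᵢ·tan θᵢ.
Layer 1: θ = 22.20°; offset = 17.7·tan 22.20° = 7.223 m.
Layer 2: sin θ = 786·sin 22.2°/680 = 0.4367, θ = 25.90°; offset = 12.0·tan 25.90° = 5.826 m.
Layer 3: sin θ = 973·sin 22.2°/680 = 0.5406, θ = 32.73°; offset = 21.6·tan 32.73° = 13.882 m.
Layer 4: sin θ = 1505·sin 22.2°/680 = 0.8363, θ = 56.75°; offset = 17.2·tan 56.75° = 26.231 m.
Total horizontal offset = 53.161 m.

53 m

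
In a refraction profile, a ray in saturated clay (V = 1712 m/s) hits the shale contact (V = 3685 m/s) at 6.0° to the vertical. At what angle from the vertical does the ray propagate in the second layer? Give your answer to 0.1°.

Snell's law: sin θ₂ = (V₂/V₁)·sin θ₁ = (3685/1712)·sin 6.0° = 0.2250.
θ₂ = sin⁻¹(0.2250) = 13.00° (from vertical).

13.0°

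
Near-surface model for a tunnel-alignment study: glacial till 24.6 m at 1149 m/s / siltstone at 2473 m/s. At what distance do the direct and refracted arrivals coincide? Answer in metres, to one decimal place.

81.4 m

θ_c = arcsin(1149/2473) = 27.69°, so cos θ_c = 0.8855 and tᵢ = 2h cos θ_c/V₁ = 0.0379 s.
At crossover x/V₁ = x/V₂ + tᵢ ⇒ x = tᵢ/(1/V₁ − 1/V₂) = 0.03792/(8.7032e-04 − 4.0437e-04) = 81.38 m.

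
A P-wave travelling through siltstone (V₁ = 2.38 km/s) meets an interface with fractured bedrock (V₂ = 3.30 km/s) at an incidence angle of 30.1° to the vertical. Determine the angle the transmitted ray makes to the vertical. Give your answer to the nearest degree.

sin θ₁/V₁ = sin θ₂/V₂ ⇒ sin θ₂ = 3.30·sin 30.1°/2.38 = 3.30·0.5015/2.38 = 0.6954.
θ₂ = sin⁻¹(0.6954) = 44.06° (from vertical).

44°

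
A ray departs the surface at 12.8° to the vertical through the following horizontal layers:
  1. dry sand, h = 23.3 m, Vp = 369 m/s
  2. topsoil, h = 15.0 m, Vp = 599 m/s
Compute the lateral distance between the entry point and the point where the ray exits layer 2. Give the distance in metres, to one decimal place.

Apply Snell's law at each interface; in layer i the horizontal offset is hᵢ·tan θᵢ.
Layer 1: θ = 12.80°; offset = 23.3·tan 12.80° = 5.294 m.
Layer 2: sin θ = 599·sin 12.8°/369 = 0.3596, θ = 21.08°; offset = 15.0·tan 21.08° = 5.781 m.
Summing the layer offsets gives 11.075 m.

11.1 m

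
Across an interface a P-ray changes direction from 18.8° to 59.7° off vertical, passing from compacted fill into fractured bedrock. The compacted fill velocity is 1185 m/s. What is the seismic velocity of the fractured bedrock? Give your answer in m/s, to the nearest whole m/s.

Snell's law: sin 18.8°/V₁ = sin 59.7°/V₂.
V₂ = V₁·sin 59.7°/sin 18.8° = 1185 × 2.6791 = 3174.78 m/s.

3175 m/s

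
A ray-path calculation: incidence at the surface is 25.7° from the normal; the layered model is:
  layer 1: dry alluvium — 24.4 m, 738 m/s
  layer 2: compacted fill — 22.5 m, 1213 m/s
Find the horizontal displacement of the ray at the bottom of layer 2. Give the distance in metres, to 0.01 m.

34.61 m

Apply Snell's law at each interface; in layer i the horizontal offset is hᵢ·tan θᵢ.
Layer 1: θ = 25.70°; offset = 24.4·tan 25.70° = 11.7429 m.
Layer 2: sin θ = 1213·sin 25.7°/738 = 0.7128, θ = 45.46°; offset = 22.5·tan 45.46° = 22.8652 m.
Total horizontal offset = 34.6081 m.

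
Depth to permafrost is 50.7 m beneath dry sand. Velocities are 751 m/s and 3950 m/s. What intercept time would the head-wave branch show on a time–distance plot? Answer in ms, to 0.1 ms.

θ_c = arcsin(V₁/V₂) = arcsin(751/3950) = 10.96°; cos θ_c = 0.9818.
tᵢ = 2h·cos θ_c / V₁ = 2·50.7·0.9818 / 751 = 0.13256 s.

132.6 ms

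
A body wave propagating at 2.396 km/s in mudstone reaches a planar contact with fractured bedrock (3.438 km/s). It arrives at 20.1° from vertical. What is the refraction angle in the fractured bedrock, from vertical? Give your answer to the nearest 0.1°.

29.5°

Snell's law: sin θ₂ = (V₂/V₁)·sin θ₁ = (3.438/2.396)·sin 20.1° = 0.4931.
θ₂ = arcsin 0.4931 = 29.55° from the normal.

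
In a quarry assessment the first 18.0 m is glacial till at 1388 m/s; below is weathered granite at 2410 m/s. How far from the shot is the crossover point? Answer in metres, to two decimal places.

69.40 m

θ_c = arcsin(1388/2410) = 35.17°, so cos θ_c = 0.8175 and tᵢ = 2h cos θ_c/V₁ = 0.0212 s.
At crossover x/V₁ = x/V₂ + tᵢ ⇒ x = tᵢ/(1/V₁ − 1/V₂) = 0.02120/(7.2046e-04 − 4.1494e-04) = 69.40 m.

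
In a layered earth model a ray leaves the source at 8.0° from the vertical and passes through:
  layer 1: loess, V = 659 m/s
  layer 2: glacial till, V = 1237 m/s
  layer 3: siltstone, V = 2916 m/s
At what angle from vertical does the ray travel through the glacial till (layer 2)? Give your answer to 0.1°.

Ray parameter p = sin 8.0° / 659 = 2.1119e-04 s/m.
sin θ_2 = p·V_2 = 2.1119e-04 × 1237 = 0.2612.
θ_2 = arcsin 0.2612 = 15.14°.

15.1°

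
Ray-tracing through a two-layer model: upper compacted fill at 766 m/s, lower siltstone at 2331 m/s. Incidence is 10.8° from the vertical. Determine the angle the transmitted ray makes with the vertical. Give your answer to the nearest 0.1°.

34.8°

sin θ₁/V₁ = sin θ₂/V₂ ⇒ sin θ₂ = 2331·sin 10.8°/766 = 2331·0.1874/766 = 0.5702.
θ₂ = arcsin 0.5702 = 34.77° from the normal.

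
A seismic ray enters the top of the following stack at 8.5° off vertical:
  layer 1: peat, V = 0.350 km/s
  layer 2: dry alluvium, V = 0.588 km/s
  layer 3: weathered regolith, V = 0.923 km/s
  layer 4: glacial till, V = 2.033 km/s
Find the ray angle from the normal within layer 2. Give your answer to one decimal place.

Snell's law across each interface conserves sin θ / V, so sin θ_2 = V_2·sin θ₁/V₁.
sin θ_2 = 0.588 × sin 8.5° / 0.350 = 0.2483.
θ_2 = 14.38° from the vertical.

14.4°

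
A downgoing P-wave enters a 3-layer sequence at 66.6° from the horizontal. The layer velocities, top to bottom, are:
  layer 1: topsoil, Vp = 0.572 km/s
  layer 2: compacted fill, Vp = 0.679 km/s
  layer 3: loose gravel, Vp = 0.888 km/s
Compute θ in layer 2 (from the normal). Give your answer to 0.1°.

28.1°

From the normal: θ₁ = 90° − 66.6° = 23.4°.
Ray parameter p = sin 23.4° / 0.572 = 6.9431e-01 s/km.
sin θ_2 = p·V_2 = 6.9431e-01 × 0.679 = 0.4714.
θ_2 = 28.13° from the vertical.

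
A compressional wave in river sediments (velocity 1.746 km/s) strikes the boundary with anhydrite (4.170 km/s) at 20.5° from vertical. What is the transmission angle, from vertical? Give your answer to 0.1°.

sin θ₁/V₁ = sin θ₂/V₂ ⇒ sin θ₂ = 4.170·sin 20.5°/1.746 = 4.170·0.3502/1.746 = 0.8364.
θ₂ = sin⁻¹(0.8364) = 56.76° (from vertical).

56.8°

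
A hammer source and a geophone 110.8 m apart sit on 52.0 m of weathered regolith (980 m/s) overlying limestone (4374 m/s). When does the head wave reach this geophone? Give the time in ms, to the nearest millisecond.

129 ms

θ_c = arcsin(V₁/V₂) = arcsin(980/4374) = 12.95°, cos θ_c = 0.9746.
Intercept time tᵢ = 2h cos θ_c / V₁ = 2·52.0·0.9746/980 = 0.10342 s.
t = x/V₂ + tᵢ = 110.8/4374 + 0.10342 = 0.12876 s.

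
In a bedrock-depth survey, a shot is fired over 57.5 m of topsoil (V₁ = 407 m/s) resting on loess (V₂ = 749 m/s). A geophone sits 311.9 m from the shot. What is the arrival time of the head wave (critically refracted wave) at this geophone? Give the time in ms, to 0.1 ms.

t = x/V₂ + 2h·√(V₂²−V₁²)/(V₁V₂).
√(V₂²−V₁²) = √(749²−407²) = 628.8 m/s; delay term = 2·57.5·628.8/(407·749) = 0.23720 s.
t = 311.9/749 + 0.23720 = 0.65362 s.

653.6 ms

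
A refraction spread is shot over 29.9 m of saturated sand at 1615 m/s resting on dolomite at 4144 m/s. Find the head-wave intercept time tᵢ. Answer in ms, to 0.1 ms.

tᵢ = 2h·√(V₂²−V₁²)/(V₁V₂).
√(V₂²−V₁²) = √(4144²−1615²) = 3816.3 m/s.
tᵢ = 2·29.9·3816.3/(1615·4144) = 0.03410 s.

34.1 ms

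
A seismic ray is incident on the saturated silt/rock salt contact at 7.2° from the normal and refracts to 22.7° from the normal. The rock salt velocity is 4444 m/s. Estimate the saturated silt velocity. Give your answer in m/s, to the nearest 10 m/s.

1440 m/s

Snell's law: sin 7.2°/V₁ = sin 22.7°/V₂.
V₁ = V₂·sin 7.2°/sin 22.7° = 4444 × 0.3248 = 1443.31 m/s.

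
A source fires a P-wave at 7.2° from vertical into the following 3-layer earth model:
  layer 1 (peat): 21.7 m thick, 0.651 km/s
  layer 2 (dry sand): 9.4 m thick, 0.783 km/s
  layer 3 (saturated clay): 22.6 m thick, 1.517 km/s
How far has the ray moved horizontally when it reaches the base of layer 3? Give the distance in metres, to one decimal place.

Apply Snell's law at each interface; in layer i the horizontal offset is hᵢ·tan θᵢ.
Layer 1: θ = 7.20°; offset = 21.7·tan 7.20° = 2.741 m.
Layer 2: sin θ = 0.783·sin 7.2°/0.651 = 0.1507, θ = 8.67°; offset = 9.4·tan 8.67° = 1.433 m.
Layer 3: sin θ = 1.517·sin 7.2°/0.651 = 0.2921, θ = 16.98°; offset = 22.6·tan 16.98° = 6.901 m.
Σ offsets = 11.076 m.

11.1 m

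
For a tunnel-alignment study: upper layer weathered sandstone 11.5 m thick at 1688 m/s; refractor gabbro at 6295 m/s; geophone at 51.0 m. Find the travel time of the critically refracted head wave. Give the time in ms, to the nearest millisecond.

21 ms

t = x/V₂ + 2h·√(V₂²−V₁²)/(V₁V₂).
√(V₂²−V₁²) = √(6295²−1688²) = 6064.5 m/s; delay term = 2·11.5·6064.5/(1688·6295) = 0.01313 s.
t = 51.0/6295 + 0.01313 = 0.02123 s.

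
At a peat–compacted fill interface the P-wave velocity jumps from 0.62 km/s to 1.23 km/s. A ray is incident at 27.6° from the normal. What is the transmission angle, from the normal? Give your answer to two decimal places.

66.80°

sin θ₁/V₁ = sin θ₂/V₂ ⇒ sin θ₂ = 1.23·sin 27.6°/0.62 = 1.23·0.4633/0.62 = 0.9191.
θ₂ = arcsin 0.9191 = 66.80° from the normal.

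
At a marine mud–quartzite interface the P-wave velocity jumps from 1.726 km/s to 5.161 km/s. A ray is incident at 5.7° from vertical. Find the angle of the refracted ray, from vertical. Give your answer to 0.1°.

17.3°

Snell's law: sin θ₂ = (V₂/V₁)·sin θ₁ = (5.161/1.726)·sin 5.7° = 0.2970.
θ₂ = sin⁻¹(0.2970) = 17.28° (from vertical).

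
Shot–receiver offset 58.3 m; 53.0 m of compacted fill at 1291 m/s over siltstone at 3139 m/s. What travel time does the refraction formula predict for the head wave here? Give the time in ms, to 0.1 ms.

93.4 ms

θ_c = arcsin(V₁/V₂) = arcsin(1291/3139) = 24.29°, cos θ_c = 0.9115.
Intercept time tᵢ = 2h cos θ_c / V₁ = 2·53.0·0.9115/1291 = 0.07484 s.
t = x/V₂ + tᵢ = 58.3/3139 + 0.07484 = 0.09341 s.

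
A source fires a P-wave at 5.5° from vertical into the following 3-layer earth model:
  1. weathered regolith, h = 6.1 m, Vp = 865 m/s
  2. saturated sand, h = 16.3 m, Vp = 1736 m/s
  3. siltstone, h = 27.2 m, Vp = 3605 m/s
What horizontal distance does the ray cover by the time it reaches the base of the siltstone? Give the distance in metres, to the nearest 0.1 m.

15.6 m

Apply Snell's law at each interface; in layer i the horizontal offset is hᵢ·tan θᵢ.
Layer 1: θ = 5.50°; offset = 6.1·tan 5.50° = 0.587 m.
Layer 2: sin θ = 1736·sin 5.5°/865 = 0.1924, θ = 11.09°; offset = 16.3·tan 11.09° = 3.195 m.
Layer 3: sin θ = 3605·sin 5.5°/865 = 0.3994, θ = 23.54°; offset = 27.2·tan 23.54° = 11.852 m.
Summing the layer offsets gives 15.634 m.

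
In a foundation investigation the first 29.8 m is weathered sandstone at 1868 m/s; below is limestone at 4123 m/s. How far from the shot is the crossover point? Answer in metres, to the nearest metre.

x_cross = 2h·√((V₂+V₁)/(V₂−V₁)).
(V₂+V₁)/(V₂−V₁) = (4123+1868)/(4123−1868) = 2.6568; √ = 1.6300.
x_cross = 2·29.8·1.6300 = 97.15 m.

97 m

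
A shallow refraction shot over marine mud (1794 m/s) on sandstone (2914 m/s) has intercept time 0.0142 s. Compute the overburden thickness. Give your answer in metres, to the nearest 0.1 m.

θ_c = arcsin(1794/2914) = 38.00°; cos θ_c = 0.7880.
tᵢ = 2h cos θ_c/V₁ ⇒ h = tᵢ·V₁/(2 cos θ_c) = 0.0142·1794/(2·0.7880) = 16.16 m.

16.2 m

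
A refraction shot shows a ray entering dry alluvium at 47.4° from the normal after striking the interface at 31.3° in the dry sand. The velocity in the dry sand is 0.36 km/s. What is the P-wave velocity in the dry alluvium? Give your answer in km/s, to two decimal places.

0.51 km/s

sin 31.3° = 0.5195; sin 47.4° = 0.7361.
V₂ = V₁·(sin θ₂/sin θ₁) = 0.36·(0.7361/0.5195) = 0.51 km/s.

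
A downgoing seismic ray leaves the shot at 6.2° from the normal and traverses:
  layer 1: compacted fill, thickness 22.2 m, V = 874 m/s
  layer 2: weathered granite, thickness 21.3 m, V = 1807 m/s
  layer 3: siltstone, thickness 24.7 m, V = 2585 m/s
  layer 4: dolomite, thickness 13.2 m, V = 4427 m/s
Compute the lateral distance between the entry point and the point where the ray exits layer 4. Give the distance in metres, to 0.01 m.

24.24 m

Apply Snell's law at each interface; in layer i the horizontal offset is hᵢ·tan θᵢ.
Layer 1: θ = 6.20°; offset = 22.2·tan 6.20° = 2.4117 m.
Layer 2: sin θ = 1807·sin 6.2°/874 = 0.2233, θ = 12.90°; offset = 21.3·tan 12.90° = 4.8793 m.
Layer 3: sin θ = 2585·sin 6.2°/874 = 0.3194, θ = 18.63°; offset = 24.7·tan 18.63° = 8.3260 m.
Layer 4: sin θ = 4427·sin 6.2°/874 = 0.5470, θ = 33.16°; offset = 13.2·tan 33.16° = 8.6261 m.
Σ offsets = 24.2430 m.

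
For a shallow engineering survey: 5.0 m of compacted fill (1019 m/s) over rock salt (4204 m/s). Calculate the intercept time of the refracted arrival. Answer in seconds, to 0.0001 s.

0.0095 s

tᵢ = 2h·√(V₂²−V₁²)/(V₁V₂).
√(V₂²−V₁²) = √(4204²−1019²) = 4078.6 m/s.
tᵢ = 2·5.0·4078.6/(1019·4204) = 0.00952 s.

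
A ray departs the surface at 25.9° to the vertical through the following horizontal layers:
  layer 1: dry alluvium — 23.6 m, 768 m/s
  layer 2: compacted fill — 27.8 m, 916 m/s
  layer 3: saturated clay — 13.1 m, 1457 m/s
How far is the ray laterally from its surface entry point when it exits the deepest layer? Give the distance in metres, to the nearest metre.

48 m

p = sin θ₁/V₁ = sin 25.9°/768 = 5.6875e-04 s/m is conserved through the stack.
Layer 1: θ = 25.90°; offset = 23.6·tan 25.90° = 11.460 m.
Layer 2: sin θ = p·916 = 0.5210 → θ = 31.40°; offset = 27.8·tan 31.40° = 16.968 m.
Layer 3: sin θ = p·1457 = 0.8287 → θ = 55.96°; offset = 13.1·tan 55.96° = 19.394 m.
Summing the layer offsets gives 47.821 m.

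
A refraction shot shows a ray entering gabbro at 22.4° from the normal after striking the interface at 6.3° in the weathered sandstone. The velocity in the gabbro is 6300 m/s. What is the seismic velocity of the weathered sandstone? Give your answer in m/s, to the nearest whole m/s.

1814 m/s

Snell's law: sin 6.3°/V₁ = sin 22.4°/V₂.
V₁ = V₂·sin 6.3°/sin 22.4° = 6300 × 0.2880 = 1814.17 m/s.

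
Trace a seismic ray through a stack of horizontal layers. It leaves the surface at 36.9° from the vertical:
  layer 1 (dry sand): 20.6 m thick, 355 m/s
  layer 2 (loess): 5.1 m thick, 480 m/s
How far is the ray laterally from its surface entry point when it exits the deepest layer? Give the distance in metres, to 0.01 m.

22.56 m

Apply Snell's law at each interface; in layer i the horizontal offset is hᵢ·tan θᵢ.
Layer 1: θ = 36.90°; offset = 20.6·tan 36.90° = 15.4669 m.
Layer 2: sin θ = 480·sin 36.9°/355 = 0.8118, θ = 54.28°; offset = 5.1·tan 54.28° = 7.0910 m.
Total horizontal offset = 22.5580 m.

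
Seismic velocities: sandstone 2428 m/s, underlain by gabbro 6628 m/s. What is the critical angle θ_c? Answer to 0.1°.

Critical incidence: sin θ_c = V₁/V₂ = 2428/6628 = 0.3663.
θ_c = arcsin 0.3663 = 21.49°.

21.5°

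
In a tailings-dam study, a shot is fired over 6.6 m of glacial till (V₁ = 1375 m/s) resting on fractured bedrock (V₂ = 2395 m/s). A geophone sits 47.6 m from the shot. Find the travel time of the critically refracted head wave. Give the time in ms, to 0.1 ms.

t = x/V₂ + 2h·√(V₂²−V₁²)/(V₁V₂).
√(V₂²−V₁²) = √(2395²−1375²) = 1961.0 m/s; delay term = 2·6.6·1961.0/(1375·2395) = 0.00786 s.
t = 47.6/2395 + 0.00786 = 0.02773 s.

27.7 ms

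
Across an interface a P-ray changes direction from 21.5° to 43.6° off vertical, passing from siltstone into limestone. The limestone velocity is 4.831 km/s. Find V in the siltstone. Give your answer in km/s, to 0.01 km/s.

sin 21.5° = 0.3665; sin 43.6° = 0.6896.
V₁ = V₂·(sin θ₁/sin θ₂) = 4.831·(0.3665/0.6896) = 2.57 km/s.

2.57 km/s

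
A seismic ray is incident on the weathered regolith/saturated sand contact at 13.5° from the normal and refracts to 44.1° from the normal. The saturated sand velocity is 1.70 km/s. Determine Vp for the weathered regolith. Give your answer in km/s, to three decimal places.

0.570 km/s

Snell's law: sin 13.5°/V₁ = sin 44.1°/V₂.
V₁ = V₂·sin 13.5°/sin 44.1° = 1.70 × 0.3355 = 0.570 km/s.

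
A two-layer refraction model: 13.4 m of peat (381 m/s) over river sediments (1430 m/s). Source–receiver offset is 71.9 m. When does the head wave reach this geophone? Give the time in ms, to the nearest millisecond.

118 ms

t = x/V₂ + 2h·√(V₂²−V₁²)/(V₁V₂).
√(V₂²−V₁²) = √(1430²−381²) = 1378.3 m/s; delay term = 2·13.4·1378.3/(381·1430) = 0.06780 s.
t = 71.9/1430 + 0.06780 = 0.11808 s.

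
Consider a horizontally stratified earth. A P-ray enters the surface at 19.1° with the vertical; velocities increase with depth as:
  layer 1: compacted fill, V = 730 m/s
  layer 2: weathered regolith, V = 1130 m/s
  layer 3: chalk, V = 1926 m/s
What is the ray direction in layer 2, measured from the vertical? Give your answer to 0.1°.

30.4°

Snell's law across each interface conserves sin θ / V, so sin θ_2 = V_2·sin θ₁/V₁.
sin θ_2 = 1130 × sin 19.1° / 730 = 0.5065.
θ_2 = 30.43° from the vertical.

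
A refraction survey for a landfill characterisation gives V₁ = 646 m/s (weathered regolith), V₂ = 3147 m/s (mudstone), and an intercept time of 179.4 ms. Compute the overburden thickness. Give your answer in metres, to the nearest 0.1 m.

59.2 m

θ_c = arcsin(646/3147) = 11.85°; cos θ_c = 0.9787.
tᵢ = 2h cos θ_c/V₁ ⇒ h = tᵢ·V₁/(2 cos θ_c) = 0.1794·646/(2·0.9787) = 59.21 m.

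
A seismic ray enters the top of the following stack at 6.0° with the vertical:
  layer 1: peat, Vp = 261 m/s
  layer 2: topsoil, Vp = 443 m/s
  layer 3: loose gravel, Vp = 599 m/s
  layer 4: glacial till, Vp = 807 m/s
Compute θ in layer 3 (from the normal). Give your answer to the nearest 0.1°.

Snell's law across each interface conserves sin θ / V, so sin θ_3 = V_3·sin θ₁/V₁.
sin θ_3 = 599 × sin 6.0° / 261 = 0.2399.
θ_3 = 13.88° from the vertical.

13.9°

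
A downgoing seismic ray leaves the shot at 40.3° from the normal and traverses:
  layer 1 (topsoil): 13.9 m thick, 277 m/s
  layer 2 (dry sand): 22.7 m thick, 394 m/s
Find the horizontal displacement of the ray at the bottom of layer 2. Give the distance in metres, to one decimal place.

65.1 m

p = sin θ₁/V₁ = sin 40.3°/277 = 2.3350e-03 s/m is conserved through the stack.
Layer 1: θ = 40.30°; offset = 13.9·tan 40.30° = 11.788 m.
Layer 2: sin θ = p·394 = 0.9200 → θ = 66.92°; offset = 22.7·tan 66.92° = 53.280 m.
Summing the layer offsets gives 65.068 m.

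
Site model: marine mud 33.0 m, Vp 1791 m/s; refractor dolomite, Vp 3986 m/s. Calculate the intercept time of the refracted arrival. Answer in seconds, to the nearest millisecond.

tᵢ = 2h·√(V₂²−V₁²)/(V₁V₂).
√(V₂²−V₁²) = √(3986²−1791²) = 3561.0 m/s.
tᵢ = 2·33.0·3561.0/(1791·3986) = 0.03292 s.

0.033 s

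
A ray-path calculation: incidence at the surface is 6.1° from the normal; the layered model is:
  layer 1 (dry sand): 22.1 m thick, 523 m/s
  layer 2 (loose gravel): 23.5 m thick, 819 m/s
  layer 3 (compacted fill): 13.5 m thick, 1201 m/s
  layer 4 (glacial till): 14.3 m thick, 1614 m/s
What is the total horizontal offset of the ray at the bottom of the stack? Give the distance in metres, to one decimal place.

p = sin θ₁/V₁ = sin 6.1°/523 = 2.0318e-04 s/m is conserved through the stack.
Layer 1: θ = 6.10°; offset = 22.1·tan 6.10° = 2.362 m.
Layer 2: sin θ = p·819 = 0.1664 → θ = 9.58°; offset = 23.5·tan 9.58° = 3.966 m.
Layer 3: sin θ = p·1201 = 0.2440 → θ = 14.12°; offset = 13.5·tan 14.12° = 3.397 m.
Layer 4: sin θ = p·1614 = 0.3279 → θ = 19.14°; offset = 14.3·tan 19.14° = 4.964 m.
Σ offsets = 14.689 m.

14.7 m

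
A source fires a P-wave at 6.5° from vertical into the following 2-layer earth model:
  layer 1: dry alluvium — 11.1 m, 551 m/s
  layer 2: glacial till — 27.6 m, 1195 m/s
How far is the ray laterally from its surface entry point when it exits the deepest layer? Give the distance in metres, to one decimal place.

8.3 m

p = sin θ₁/V₁ = sin 6.5°/551 = 2.0545e-04 s/m is conserved through the stack.
Layer 1: θ = 6.50°; offset = 11.1·tan 6.50° = 1.265 m.
Layer 2: sin θ = p·1195 = 0.2455 → θ = 14.21°; offset = 27.6·tan 14.21° = 6.990 m.
Summing the layer offsets gives 8.255 m.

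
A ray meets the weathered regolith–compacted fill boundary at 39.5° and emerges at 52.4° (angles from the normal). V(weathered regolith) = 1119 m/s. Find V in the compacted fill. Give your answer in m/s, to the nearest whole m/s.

1394 m/s

sin 39.5° = 0.6361; sin 52.4° = 0.7923.
V₂ = V₁·(sin θ₂/sin θ₁) = 1119·(0.7923/0.6361) = 1393.81 m/s.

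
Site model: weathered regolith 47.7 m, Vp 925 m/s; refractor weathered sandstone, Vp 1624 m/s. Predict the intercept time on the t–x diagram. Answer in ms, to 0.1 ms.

84.8 ms

θ_c = arcsin(V₁/V₂) = arcsin(925/1624) = 34.72°; cos θ_c = 0.8219.
tᵢ = 2h·cos θ_c / V₁ = 2·47.7·0.8219 / 925 = 0.08477 s.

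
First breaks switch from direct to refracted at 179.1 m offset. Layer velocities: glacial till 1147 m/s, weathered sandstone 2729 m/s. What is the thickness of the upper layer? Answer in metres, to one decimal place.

x_cross = 2h·√((V₂+V₁)/(V₂−V₁)) → h = x_cross / (2·√((V₂+V₁)/(V₂−V₁))).
√((V₂+V₁)/(V₂−V₁)) = √((2729+1147)/(2729−1147)) = 1.5653.
h = 179.1 / (2·1.5653) = 57.21 m.

57.2 m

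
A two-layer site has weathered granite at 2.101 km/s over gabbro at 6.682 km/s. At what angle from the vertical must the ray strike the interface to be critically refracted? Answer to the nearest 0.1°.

18.3°

Critical incidence: sin θ_c = V₁/V₂ = 2.101/6.682 = 0.3144.
θ_c = arcsin 0.3144 = 18.33°.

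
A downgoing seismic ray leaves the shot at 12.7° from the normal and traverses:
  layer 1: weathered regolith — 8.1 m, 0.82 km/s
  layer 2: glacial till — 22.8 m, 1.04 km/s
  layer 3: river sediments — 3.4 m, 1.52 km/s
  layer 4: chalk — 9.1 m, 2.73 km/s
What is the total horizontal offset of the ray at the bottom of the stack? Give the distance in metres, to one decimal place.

19.7 m

p = sin θ₁/V₁ = sin 12.7°/0.82 = 2.6811e-01 s/km is conserved through the stack.
Layer 1: θ = 12.70°; offset = 8.1·tan 12.70° = 1.825 m.
Layer 2: sin θ = p·1.04 = 0.2788 → θ = 16.19°; offset = 22.8·tan 16.19° = 6.620 m.
Layer 3: sin θ = p·1.52 = 0.4075 → θ = 24.05°; offset = 3.4·tan 24.05° = 1.517 m.
Layer 4: sin θ = p·2.73 = 0.7319 → θ = 47.05°; offset = 9.1·tan 47.05° = 9.775 m.
Σ offsets = 19.738 m.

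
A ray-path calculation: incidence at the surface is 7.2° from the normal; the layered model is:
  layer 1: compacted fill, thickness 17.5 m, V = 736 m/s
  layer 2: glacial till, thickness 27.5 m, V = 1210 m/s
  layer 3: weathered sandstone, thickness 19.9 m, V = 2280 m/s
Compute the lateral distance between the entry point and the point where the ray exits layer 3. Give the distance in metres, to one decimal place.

16.4 m

Ray parameter p = sin 7.2° / 736 m/s = 1.7029e-04 s/m.
Layer 1: θ = 7.20°; offset = 17.5·tan 7.20° = 2.211 m.
Layer 2: sin θ = p·1210 = 0.2061 → θ = 11.89°; offset = 27.5·tan 11.89° = 5.791 m.
Layer 3: sin θ = p·2280 = 0.3883 → θ = 22.85°; offset = 19.9·tan 22.85° = 8.384 m.
Σ offsets = 16.386 m.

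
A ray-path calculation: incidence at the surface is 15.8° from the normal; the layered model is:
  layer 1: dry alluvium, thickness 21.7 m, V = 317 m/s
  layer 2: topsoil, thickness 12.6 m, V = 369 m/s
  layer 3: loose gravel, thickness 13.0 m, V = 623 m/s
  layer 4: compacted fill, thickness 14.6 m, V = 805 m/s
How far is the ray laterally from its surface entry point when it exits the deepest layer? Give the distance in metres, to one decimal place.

32.6 m

p = sin θ₁/V₁ = sin 15.8°/317 = 8.5893e-04 s/m is conserved through the stack.
Layer 1: θ = 15.80°; offset = 21.7·tan 15.80° = 6.140 m.
Layer 2: sin θ = p·369 = 0.3169 → θ = 18.48°; offset = 12.6·tan 18.48° = 4.211 m.
Layer 3: sin θ = p·623 = 0.5351 → θ = 32.35°; offset = 13.0·tan 32.35° = 8.235 m.
Layer 4: sin θ = p·805 = 0.6914 → θ = 43.74°; offset = 14.6·tan 43.74° = 13.974 m.
Σ offsets = 32.559 m.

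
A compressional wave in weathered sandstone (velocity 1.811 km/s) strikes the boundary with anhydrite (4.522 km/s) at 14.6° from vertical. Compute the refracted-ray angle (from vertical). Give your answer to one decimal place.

39.0°

sin θ₁/V₁ = sin θ₂/V₂ ⇒ sin θ₂ = 4.522·sin 14.6°/1.811 = 4.522·0.2521/1.811 = 0.6294.
θ₂ = sin⁻¹(0.6294) = 39.01° (from vertical).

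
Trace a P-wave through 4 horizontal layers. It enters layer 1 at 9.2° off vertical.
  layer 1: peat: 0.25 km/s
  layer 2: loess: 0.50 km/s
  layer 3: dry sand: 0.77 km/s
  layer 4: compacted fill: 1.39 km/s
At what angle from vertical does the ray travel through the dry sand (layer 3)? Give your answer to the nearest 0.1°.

29.5°

Snell's law across each interface conserves sin θ / V, so sin θ_3 = V_3·sin θ₁/V₁.
sin θ_3 = 0.77 × sin 9.2° / 0.25 = 0.4924.
θ_3 = 29.50° from the vertical.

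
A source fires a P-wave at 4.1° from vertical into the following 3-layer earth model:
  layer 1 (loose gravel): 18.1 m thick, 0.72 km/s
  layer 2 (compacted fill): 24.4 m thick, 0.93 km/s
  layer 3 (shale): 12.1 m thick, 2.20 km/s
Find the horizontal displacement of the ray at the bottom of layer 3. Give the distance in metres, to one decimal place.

6.3 m

Apply Snell's law at each interface; in layer i the horizontal offset is hᵢ·tan θᵢ.
Layer 1: θ = 4.10°; offset = 18.1·tan 4.10° = 1.297 m.
Layer 2: sin θ = 0.93·sin 4.1°/0.72 = 0.0924, θ = 5.30°; offset = 24.4·tan 5.30° = 2.263 m.
Layer 3: sin θ = 2.20·sin 4.1°/0.72 = 0.2185, θ = 12.62°; offset = 12.1·tan 12.62° = 2.709 m.
Total horizontal offset = 6.269 m.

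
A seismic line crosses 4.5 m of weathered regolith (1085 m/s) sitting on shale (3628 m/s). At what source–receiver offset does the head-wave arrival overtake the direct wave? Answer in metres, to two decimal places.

x_cross = 2h·√((V₂+V₁)/(V₂−V₁)).
(V₂+V₁)/(V₂−V₁) = (3628+1085)/(3628−1085) = 1.8533; √ = 1.3614.
x_cross = 2·4.5·1.3614 = 12.25 m.

12.25 m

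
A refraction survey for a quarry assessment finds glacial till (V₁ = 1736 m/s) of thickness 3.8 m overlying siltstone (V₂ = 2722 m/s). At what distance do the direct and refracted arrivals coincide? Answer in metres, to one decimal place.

16.2 m

x_cross = 2h·√((V₂+V₁)/(V₂−V₁)).
(V₂+V₁)/(V₂−V₁) = (2722+1736)/(2722−1736) = 4.5213; √ = 2.1263.
x_cross = 2·3.8·2.1263 = 16.16 m.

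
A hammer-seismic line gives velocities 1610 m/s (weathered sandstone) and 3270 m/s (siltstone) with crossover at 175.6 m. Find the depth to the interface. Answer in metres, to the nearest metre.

h = (x_cross/2)·√((V₂−V₁)/(V₂+V₁)).
(V₂−V₁)/(V₂+V₁) = (3270−1610)/(3270+1610) = 0.3402; √ = 0.5832.
h = (175.6/2)·0.5832 = 51.21 m.

51 m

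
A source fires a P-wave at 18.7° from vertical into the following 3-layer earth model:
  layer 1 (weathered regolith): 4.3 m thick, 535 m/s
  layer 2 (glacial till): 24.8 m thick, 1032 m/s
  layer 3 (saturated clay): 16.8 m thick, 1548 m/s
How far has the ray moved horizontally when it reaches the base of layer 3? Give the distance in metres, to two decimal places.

Ray parameter p = sin 18.7° / 535 m/s = 5.9928e-04 s/m.
Layer 1: θ = 18.70°; offset = 4.3·tan 18.70° = 1.4555 m.
Layer 2: sin θ = p·1032 = 0.6185 → θ = 38.20°; offset = 24.8·tan 38.20° = 19.5180 m.
Layer 3: sin θ = p·1548 = 0.9277 → θ = 68.08°; offset = 16.8·tan 68.08° = 41.7409 m.
Summing the layer offsets gives 62.7143 m.

62.71 m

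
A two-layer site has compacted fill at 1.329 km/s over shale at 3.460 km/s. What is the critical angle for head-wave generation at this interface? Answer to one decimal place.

At critical incidence the refracted ray runs along the interface (θ₂ = 90°), so sin θ_c = V₁/V₂.
θ_c = arcsin(1.329/3.460) = arcsin 0.3841 = 22.59°.

22.6°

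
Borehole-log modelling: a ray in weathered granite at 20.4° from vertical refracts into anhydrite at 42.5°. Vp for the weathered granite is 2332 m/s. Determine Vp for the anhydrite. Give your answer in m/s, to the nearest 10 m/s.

4520 m/s

Snell's law: sin 20.4°/V₁ = sin 42.5°/V₂.
V₂ = V₁·sin 42.5°/sin 20.4° = 2332 × 1.9382 = 4519.80 m/s.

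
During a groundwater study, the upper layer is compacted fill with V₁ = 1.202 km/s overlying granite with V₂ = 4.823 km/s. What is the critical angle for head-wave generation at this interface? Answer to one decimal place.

14.4°

At critical incidence the refracted ray runs along the interface (θ₂ = 90°), so sin θ_c = V₁/V₂.
θ_c = arcsin(1.202/4.823) = arcsin 0.2492 = 14.43°.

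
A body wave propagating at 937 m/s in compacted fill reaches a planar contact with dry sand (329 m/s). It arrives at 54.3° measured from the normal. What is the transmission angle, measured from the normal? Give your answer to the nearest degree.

17°

sin θ₁/V₁ = sin θ₂/V₂ ⇒ sin θ₂ = 329·sin 54.3°/937 = 329·0.8121/937 = 0.2851.
θ₂ = arcsin 0.2851 = 16.57° from the normal.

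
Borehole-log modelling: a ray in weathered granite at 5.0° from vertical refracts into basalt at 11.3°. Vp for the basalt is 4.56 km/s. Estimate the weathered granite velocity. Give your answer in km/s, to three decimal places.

2.028 km/s

sin 5.0° = 0.0872; sin 11.3° = 0.1959.
V₁ = V₂·(sin θ₁/sin θ₂) = 4.56·(0.0872/0.1959) = 2.028 km/s.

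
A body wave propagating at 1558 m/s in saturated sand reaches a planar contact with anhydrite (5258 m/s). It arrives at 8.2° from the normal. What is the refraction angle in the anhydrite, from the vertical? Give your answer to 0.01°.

Snell's law: sin θ₂ = (V₂/V₁)·sin θ₁ = (5258/1558)·sin 8.2° = 0.4813.
θ₂ = sin⁻¹(0.4813) = 28.77° (from vertical).

28.77°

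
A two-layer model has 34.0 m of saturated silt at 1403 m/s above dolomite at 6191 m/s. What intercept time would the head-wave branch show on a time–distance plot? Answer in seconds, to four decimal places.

tᵢ = 2h·√(V₂²−V₁²)/(V₁V₂).
√(V₂²−V₁²) = √(6191²−1403²) = 6029.9 m/s.
tᵢ = 2·34.0·6029.9/(1403·6191) = 0.04721 s.

0.0472 s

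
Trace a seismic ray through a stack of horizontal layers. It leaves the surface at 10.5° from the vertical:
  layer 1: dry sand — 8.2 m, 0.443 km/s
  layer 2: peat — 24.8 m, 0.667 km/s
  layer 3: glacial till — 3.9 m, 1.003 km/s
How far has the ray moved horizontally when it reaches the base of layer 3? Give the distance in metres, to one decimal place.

10.4 m

p = sin θ₁/V₁ = sin 10.5°/0.443 = 4.1137e-01 s/km is conserved through the stack.
Layer 1: θ = 10.50°; offset = 8.2·tan 10.50° = 1.520 m.
Layer 2: sin θ = p·0.667 = 0.2744 → θ = 15.93°; offset = 24.8·tan 15.93° = 7.076 m.
Layer 3: sin θ = p·1.003 = 0.4126 → θ = 24.37°; offset = 3.9·tan 24.37° = 1.767 m.
Σ offsets = 10.363 m.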